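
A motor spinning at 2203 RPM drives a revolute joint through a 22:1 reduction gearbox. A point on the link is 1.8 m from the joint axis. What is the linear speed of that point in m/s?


omega_motor = 2203 * 2*pi/60 = 230.6976 rad/s
omega_joint = omega_motor / 22 = 10.4863 rad/s
v = omega_joint * r = 10.4863 * 1.8
= 18.8753 m/s


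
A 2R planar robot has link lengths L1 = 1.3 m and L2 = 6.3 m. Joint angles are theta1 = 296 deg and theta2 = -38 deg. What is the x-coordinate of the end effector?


Convert angles to radians: theta1 = 5.1662, theta2 = -0.6632
x = L1*cos(theta1) + L2*cos(theta1+theta2)
x = 0.5699 + -1.3098
x = -0.74


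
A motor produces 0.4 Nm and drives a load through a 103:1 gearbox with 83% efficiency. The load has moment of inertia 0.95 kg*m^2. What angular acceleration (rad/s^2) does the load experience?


tau_out = tau_motor * N * eta
= 0.4 * 103 * 0.83 = 34.196 Nm
alpha = tau_out / I = 34.196 / 0.95
= 35.9958 rad/s^2


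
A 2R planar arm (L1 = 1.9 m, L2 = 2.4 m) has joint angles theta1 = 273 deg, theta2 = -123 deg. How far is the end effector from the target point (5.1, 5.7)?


End effector via forward kinematics:
x = L1*cos(t1) + L2*cos(t1+t2) = -1.979
y = L1*sin(t1) + L2*sin(t1+t2) = -0.6974
Distance to target:
d = sqrt((5.1 - -1.979)^2 + (5.7 - -0.6974)^2)
= sqrt(50.1126 + 40.9267)
= 9.5414 m


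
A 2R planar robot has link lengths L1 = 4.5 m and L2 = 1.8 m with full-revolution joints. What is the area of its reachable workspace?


r_max = L1 + L2 = 6.3 m
r_min = |L1 - L2| = 2.7 m
Area = pi*(r_max^2 - r_min^2)
= pi*(39.69 - 7.29)
= pi * 32.4
= 101.7876 m^2


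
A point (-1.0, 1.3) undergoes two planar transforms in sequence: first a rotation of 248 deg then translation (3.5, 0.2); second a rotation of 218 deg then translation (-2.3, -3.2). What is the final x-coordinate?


After transform 1:
x1 = cos(248)*-1.0 - sin(248)*1.3 + 3.5 = 5.0799
y1 = sin(248)*-1.0 + cos(248)*1.3 + 0.2 = 0.6402
After transform 2:
x2 = cos(218)*5.0799 - sin(218)*0.6402 + -2.3
= -5.9089


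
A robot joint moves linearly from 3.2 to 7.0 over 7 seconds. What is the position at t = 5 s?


s = t/T = 5/7 = 0.7143
p(t) = p0 + (pf-p0)*s
= 3.2 + (7.0 - 3.2) * 0.7143
= 5.9143


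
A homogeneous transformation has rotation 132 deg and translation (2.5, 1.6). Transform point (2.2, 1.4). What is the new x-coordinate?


x' = cos(theta)*px - sin(theta)*py + tx
= -0.6691*2.2 - 0.7431*1.4 + 2.5
= -0.0125


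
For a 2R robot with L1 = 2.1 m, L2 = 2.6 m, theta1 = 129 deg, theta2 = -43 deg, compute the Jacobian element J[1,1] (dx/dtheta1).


J[1,1] = -L1*sin(t1) - L2*sin(t1+t2)
= -2.1*sin(129) - 2.6*sin(86)
= -4.2257


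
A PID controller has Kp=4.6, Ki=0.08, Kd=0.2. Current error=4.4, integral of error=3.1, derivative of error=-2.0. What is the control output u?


u = Kp*e + Ki*int(e) + Kd*de/dt
= 4.6*4.4 + 0.08*3.1 + 0.2*(-2.0)
= 20.24 + 0.248 + -0.4
= 20.088


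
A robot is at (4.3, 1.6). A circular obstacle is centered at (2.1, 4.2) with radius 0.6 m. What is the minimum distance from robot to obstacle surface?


center_dist = sqrt((4.3-2.1)^2 + (1.6-4.2)^2)
= sqrt(4.84 + 6.76)
= 3.4059
min_dist = center_dist - radius = 3.4059 - 0.6 = 2.8059 m


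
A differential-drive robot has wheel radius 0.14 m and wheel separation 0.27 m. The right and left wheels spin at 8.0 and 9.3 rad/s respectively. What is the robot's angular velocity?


vR = r*wR = 0.14*8.0 = 1.12 m/s
vL = r*wL = 0.14*9.3 = 1.302 m/s
v = (vR+vL)/2 = 1.211 m/s
omega = (vR-vL)/L = -0.6741 rad/s
angular velocity = -0.6741 rad/s


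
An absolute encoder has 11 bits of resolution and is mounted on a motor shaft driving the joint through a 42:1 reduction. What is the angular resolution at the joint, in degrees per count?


counts = 2^11 = 2048
effective counts at joint = 2048 * 42 = 86016
resolution = 360 / 86016
= 0.0042 deg/count


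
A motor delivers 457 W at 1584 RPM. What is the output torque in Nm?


omega = 1584 * 2*pi/60 = 165.8761 rad/s
tau = P / omega = 457 / 165.8761
= 2.7551 Nm


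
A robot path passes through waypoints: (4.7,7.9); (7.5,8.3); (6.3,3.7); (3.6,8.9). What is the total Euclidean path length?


Segment lengths:
  seg1 = sqrt((2.8)^2 + (0.4)^2) = 2.8284
  seg2 = sqrt((-1.2)^2 + (-4.6)^2) = 4.7539
  seg3 = sqrt((-2.7)^2 + (5.2)^2) = 5.8592
Total = 13.4416


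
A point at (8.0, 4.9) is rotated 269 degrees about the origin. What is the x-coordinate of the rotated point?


x' = x*cos(theta) - y*sin(theta)
cos(269 deg) = -0.0175, sin(269 deg) = -0.9998
x' = 8.0 * -0.0175 - 4.9 * -0.9998
= -0.1396 - -4.8993
= 4.7596


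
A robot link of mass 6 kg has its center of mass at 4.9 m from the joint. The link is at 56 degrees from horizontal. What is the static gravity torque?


tau = m*g*L*cos(angle)
= 6 * 9.81 * 4.9 * cos(56 deg)
= 6 * 9.81 * 4.9 * 0.5592
= 161.2791 Nm


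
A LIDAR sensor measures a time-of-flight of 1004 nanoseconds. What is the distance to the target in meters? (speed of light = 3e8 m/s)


tof = 1004 ns = 1.004e-06 s
dist = c * tof / 2
= 3e8 * 1.004e-06 / 2
= 150.6 m


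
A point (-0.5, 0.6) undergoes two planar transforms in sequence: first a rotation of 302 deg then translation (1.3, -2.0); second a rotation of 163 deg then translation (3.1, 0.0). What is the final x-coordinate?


After transform 1:
x1 = cos(302)*-0.5 - sin(302)*0.6 + 1.3 = 1.5439
y1 = sin(302)*-0.5 + cos(302)*0.6 + -2.0 = -1.258
After transform 2:
x2 = cos(163)*1.5439 - sin(163)*-1.258 + 3.1
= 1.9914


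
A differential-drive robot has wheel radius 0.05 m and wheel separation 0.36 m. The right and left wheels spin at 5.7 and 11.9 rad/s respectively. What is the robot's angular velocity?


vR = r*wR = 0.05*5.7 = 0.285 m/s
vL = r*wL = 0.05*11.9 = 0.595 m/s
v = (vR+vL)/2 = 0.44 m/s
omega = (vR-vL)/L = -0.8611 rad/s
angular velocity = -0.8611 rad/s


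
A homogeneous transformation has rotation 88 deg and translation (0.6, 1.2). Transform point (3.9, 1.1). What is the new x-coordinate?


x' = cos(theta)*px - sin(theta)*py + tx
= 0.0349*3.9 - 0.9994*1.1 + 0.6
= -0.3632


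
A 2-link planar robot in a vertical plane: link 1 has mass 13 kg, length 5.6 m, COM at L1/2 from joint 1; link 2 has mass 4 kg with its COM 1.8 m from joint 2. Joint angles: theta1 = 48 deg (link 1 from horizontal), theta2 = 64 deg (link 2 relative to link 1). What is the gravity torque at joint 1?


Horizontal distance from joint 1 to link-1 COM:
  x_c1 = (L1/2)*cos(t1) = 2.8 * 0.6691 = 1.8736 m
Horizontal distance from joint 1 to link-2 COM:
  x_c2 = L1*cos(t1) + Lc2*cos(t1+t2)
       = 5.6*0.6691 + 1.8*-0.3746 = 3.0728 m
tau1 = m1*g*x_c1 + m2*g*x_c2
     = 13*9.81*1.8736 + 4*9.81*3.0728
     = 238.9358 + 120.5782
     = 359.5141 Nm


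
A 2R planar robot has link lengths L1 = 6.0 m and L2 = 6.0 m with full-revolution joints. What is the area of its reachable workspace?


r_max = L1 + L2 = 12.0 m
r_min = |L1 - L2| = 0.0 m
Area = pi*(r_max^2 - r_min^2)
= pi*(144.0 - 0.0)
= pi * 144.0
= 452.3893 m^2


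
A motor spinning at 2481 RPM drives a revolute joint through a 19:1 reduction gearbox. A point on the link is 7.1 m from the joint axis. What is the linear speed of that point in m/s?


omega_motor = 2481 * 2*pi/60 = 259.8097 rad/s
omega_joint = omega_motor / 19 = 13.6742 rad/s
v = omega_joint * r = 13.6742 * 7.1
= 97.0868 m/s


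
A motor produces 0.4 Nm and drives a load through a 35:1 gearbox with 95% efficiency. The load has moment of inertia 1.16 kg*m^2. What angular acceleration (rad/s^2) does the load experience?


tau_out = tau_motor * N * eta
= 0.4 * 35 * 0.95 = 13.3 Nm
alpha = tau_out / I = 13.3 / 1.16
= 11.4655 rad/s^2


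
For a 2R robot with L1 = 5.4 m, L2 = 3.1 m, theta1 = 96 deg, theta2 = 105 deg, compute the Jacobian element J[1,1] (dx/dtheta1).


J[1,1] = -L1*sin(t1) - L2*sin(t1+t2)
= -5.4*sin(96) - 3.1*sin(201)
= -4.2595


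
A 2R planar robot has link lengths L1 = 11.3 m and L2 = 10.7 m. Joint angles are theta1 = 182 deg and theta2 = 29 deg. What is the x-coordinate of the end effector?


Convert angles to radians: theta1 = 3.1765, theta2 = 0.5061
x = L1*cos(theta1) + L2*cos(theta1+theta2)
x = -11.2931 + -9.1717
x = -20.4648


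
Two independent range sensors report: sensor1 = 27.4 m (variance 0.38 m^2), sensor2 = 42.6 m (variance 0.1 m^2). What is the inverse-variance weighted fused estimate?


w1 = (1/var1) / (1/var1 + 1/var2)
   = 2.6316 / (2.6316 + 10.0) = 0.2083
w2 = 1 - w1 = 0.7917
fused = w1*s1 + w2*s2 = 5.7083 + 33.725
= 39.4333 m


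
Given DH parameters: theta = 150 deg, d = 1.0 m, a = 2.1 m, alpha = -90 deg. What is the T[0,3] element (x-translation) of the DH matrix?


T[0,3] = a * cos(theta)
= 2.1 * cos(150 deg)
= 2.1 * -0.866
= -1.8187


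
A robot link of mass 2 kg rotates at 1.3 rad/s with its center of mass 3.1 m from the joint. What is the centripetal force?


F = m * omega^2 * r
= 2 * 1.3^2 * 3.1
= 2 * 1.69 * 3.1
= 10.478 N


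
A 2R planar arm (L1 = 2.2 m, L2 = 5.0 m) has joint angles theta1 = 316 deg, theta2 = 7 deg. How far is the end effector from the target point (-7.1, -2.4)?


End effector via forward kinematics:
x = L1*cos(t1) + L2*cos(t1+t2) = 5.5757
y = L1*sin(t1) + L2*sin(t1+t2) = -4.5373
Distance to target:
d = sqrt((-7.1 - 5.5757)^2 + (-2.4 - -4.5373)^2)
= sqrt(160.674 + 4.5682)
= 12.8547 m


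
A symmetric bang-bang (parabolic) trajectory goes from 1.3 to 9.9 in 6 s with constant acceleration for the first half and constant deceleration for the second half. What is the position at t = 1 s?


Symmetric rest-to-rest: each phase covers (pf-p0)/2 in time T/2. 0.5*a*(T/2)^2 = (pf-p0)/2 => a = 4*(pf-p0)/T^2
a = 4*(9.9-1.3)/6^2 = 0.9556
t = 1 is in the acceleration phase (t <= T/2).
p = p0 + 0.5*a*t^2 = 1.3 + 0.5*0.9556*1^2
= 1.7778


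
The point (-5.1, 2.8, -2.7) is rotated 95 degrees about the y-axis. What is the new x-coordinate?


Rotation about y-axis: x' = x*cos(theta) + z*sin(theta)
= -5.1 * -0.0872 + -2.7 * 0.9962
= -2.2452


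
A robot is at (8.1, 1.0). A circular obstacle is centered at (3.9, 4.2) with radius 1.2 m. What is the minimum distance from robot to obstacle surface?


center_dist = sqrt((8.1-3.9)^2 + (1.0-4.2)^2)
= sqrt(17.64 + 10.24)
= 5.2802
min_dist = center_dist - radius = 5.2802 - 1.2 = 4.0802 m


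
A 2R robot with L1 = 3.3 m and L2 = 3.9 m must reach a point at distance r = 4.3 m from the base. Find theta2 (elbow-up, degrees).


cos(theta2) = (r^2 - L1^2 - L2^2) / (2*L1*L2)
cos(theta2) = (18.49 - 10.89 - 15.21) / 25.74
cos(theta2) = -0.295649
theta2 = 107.1964 degrees


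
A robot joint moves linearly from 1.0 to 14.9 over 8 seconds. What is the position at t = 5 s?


s = t/T = 5/8 = 0.625
p(t) = p0 + (pf-p0)*s
= 1.0 + (14.9 - 1.0) * 0.625
= 9.6875


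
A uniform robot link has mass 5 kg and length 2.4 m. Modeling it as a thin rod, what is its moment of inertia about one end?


I = (1/3) * m * L^2
= (1/3) * 5 * 2.4^2
= 0.333333 * 5 * 5.76
= 9.6 kg*m^2


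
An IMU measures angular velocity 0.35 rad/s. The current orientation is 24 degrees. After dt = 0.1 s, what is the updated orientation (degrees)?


delta_theta = w * dt = 0.35 * 0.1 = 0.035 rad
= 2.0054 deg
theta_new = 24 + 2.0054 = 26.0054 deg


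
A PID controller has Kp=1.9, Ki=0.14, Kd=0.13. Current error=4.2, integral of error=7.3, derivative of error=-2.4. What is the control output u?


u = Kp*e + Ki*int(e) + Kd*de/dt
= 1.9*4.2 + 0.14*7.3 + 0.13*(-2.4)
= 7.98 + 1.022 + -0.312
= 8.69


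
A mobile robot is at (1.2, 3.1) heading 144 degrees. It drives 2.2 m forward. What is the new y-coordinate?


y_new = y0 + d*sin(theta)
= 3.1 + 2.2*sin(144)
= 3.1 + 1.2931
= 4.3931


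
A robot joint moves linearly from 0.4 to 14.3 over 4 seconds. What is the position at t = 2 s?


s = t/T = 2/4 = 0.5
p(t) = p0 + (pf-p0)*s
= 0.4 + (14.3 - 0.4) * 0.5
= 7.35


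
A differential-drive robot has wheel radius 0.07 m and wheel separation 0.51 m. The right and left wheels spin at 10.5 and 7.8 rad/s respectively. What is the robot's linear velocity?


vR = r*wR = 0.07*10.5 = 0.735 m/s
vL = r*wL = 0.07*7.8 = 0.546 m/s
v = (vR+vL)/2 = 0.6405 m/s
omega = (vR-vL)/L = 0.3706 rad/s
linear velocity = 0.6405 m/s


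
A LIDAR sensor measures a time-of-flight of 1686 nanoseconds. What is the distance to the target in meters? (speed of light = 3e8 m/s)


tof = 1686 ns = 1.686e-06 s
dist = c * tof / 2
= 3e8 * 1.686e-06 / 2
= 252.9 m


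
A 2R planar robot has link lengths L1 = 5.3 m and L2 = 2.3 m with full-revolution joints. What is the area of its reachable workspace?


r_max = L1 + L2 = 7.6 m
r_min = |L1 - L2| = 3.0 m
Area = pi*(r_max^2 - r_min^2)
= pi*(57.76 - 9.0)
= pi * 48.76
= 153.1841 m^2


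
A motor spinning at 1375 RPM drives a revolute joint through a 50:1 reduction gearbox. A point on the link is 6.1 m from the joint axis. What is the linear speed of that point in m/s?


omega_motor = 1375 * 2*pi/60 = 143.9897 rad/s
omega_joint = omega_motor / 50 = 2.8798 rad/s
v = omega_joint * r = 2.8798 * 6.1
= 17.5667 m/s


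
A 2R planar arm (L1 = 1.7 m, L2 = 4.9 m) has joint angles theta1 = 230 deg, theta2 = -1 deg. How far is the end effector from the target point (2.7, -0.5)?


End effector via forward kinematics:
x = L1*cos(t1) + L2*cos(t1+t2) = -4.3074
y = L1*sin(t1) + L2*sin(t1+t2) = -5.0004
Distance to target:
d = sqrt((2.7 - -4.3074)^2 + (-0.5 - -5.0004)^2)
= sqrt(49.104 + 20.2532)
= 8.3281 m


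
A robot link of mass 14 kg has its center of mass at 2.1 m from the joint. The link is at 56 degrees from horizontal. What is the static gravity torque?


tau = m*g*L*cos(angle)
= 14 * 9.81 * 2.1 * cos(56 deg)
= 14 * 9.81 * 2.1 * 0.5592
= 161.2791 Nm


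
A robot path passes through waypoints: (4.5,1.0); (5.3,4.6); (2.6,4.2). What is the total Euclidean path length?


Segment lengths:
  seg1 = sqrt((0.8)^2 + (3.6)^2) = 3.6878
  seg2 = sqrt((-2.7)^2 + (-0.4)^2) = 2.7295
Total = 6.4173


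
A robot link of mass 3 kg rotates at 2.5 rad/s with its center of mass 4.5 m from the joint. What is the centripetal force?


F = m * omega^2 * r
= 3 * 2.5^2 * 4.5
= 3 * 6.25 * 4.5
= 84.375 N


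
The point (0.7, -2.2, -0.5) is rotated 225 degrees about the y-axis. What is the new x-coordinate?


Rotation about y-axis: x' = x*cos(theta) + z*sin(theta)
= 0.7 * -0.7071 + -0.5 * -0.7071
= -0.1414


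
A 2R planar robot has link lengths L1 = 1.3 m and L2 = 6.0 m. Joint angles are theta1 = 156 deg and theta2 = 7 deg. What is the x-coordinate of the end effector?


Convert angles to radians: theta1 = 2.7227, theta2 = 0.1222
x = L1*cos(theta1) + L2*cos(theta1+theta2)
x = -1.1876 + -5.7378
x = -6.9254


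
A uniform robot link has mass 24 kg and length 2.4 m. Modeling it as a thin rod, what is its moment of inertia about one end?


I = (1/3) * m * L^2
= (1/3) * 24 * 2.4^2
= 0.333333 * 24 * 5.76
= 46.08 kg*m^2


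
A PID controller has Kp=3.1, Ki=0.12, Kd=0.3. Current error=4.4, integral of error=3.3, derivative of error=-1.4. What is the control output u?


u = Kp*e + Ki*int(e) + Kd*de/dt
= 3.1*4.4 + 0.12*3.3 + 0.3*(-1.4)
= 13.64 + 0.396 + -0.42
= 13.616


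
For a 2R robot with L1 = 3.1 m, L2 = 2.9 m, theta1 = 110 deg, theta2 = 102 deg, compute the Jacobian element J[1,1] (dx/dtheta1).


J[1,1] = -L1*sin(t1) - L2*sin(t1+t2)
= -3.1*sin(110) - 2.9*sin(212)
= -1.3763


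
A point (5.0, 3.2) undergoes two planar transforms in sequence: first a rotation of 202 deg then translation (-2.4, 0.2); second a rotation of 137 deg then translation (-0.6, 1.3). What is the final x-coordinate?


After transform 1:
x1 = cos(202)*5.0 - sin(202)*3.2 + -2.4 = -5.8372
y1 = sin(202)*5.0 + cos(202)*3.2 + 0.2 = -4.64
After transform 2:
x2 = cos(137)*-5.8372 - sin(137)*-4.64 + -0.6
= 6.8335


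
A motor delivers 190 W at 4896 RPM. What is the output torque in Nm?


omega = 4896 * 2*pi/60 = 512.7079 rad/s
tau = P / omega = 190 / 512.7079
= 0.3706 Nm


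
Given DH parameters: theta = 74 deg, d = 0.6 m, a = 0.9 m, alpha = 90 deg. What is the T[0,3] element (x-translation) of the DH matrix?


T[0,3] = a * cos(theta)
= 0.9 * cos(74 deg)
= 0.9 * 0.2756
= 0.2481


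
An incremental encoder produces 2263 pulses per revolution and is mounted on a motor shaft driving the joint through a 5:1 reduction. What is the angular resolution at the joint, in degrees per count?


counts per rev = 2263
effective counts at joint = 2263 * 5 = 11315
resolution = 360 / 11315
= 0.0318 deg/count


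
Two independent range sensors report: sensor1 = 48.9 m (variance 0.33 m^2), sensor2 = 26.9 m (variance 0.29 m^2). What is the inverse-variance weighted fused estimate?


w1 = (1/var1) / (1/var1 + 1/var2)
   = 3.0303 / (3.0303 + 3.4483) = 0.4677
w2 = 1 - w1 = 0.5323
fused = w1*s1 + w2*s2 = 22.8726 + 14.3177
= 37.1903 m


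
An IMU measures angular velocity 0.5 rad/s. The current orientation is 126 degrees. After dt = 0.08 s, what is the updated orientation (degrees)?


delta_theta = w * dt = 0.5 * 0.08 = 0.04 rad
= 2.2918 deg
theta_new = 126 + 2.2918 = 128.2918 deg


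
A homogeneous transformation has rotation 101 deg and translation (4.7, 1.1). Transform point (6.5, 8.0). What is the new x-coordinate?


x' = cos(theta)*px - sin(theta)*py + tx
= -0.1908*6.5 - 0.9816*8.0 + 4.7
= -4.3933


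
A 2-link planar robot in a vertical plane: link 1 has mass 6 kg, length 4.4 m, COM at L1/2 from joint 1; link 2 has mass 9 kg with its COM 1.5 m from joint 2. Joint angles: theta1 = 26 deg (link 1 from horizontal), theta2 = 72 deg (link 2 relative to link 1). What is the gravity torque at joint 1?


Horizontal distance from joint 1 to link-1 COM:
  x_c1 = (L1/2)*cos(t1) = 2.2 * 0.8988 = 1.9773 m
Horizontal distance from joint 1 to link-2 COM:
  x_c2 = L1*cos(t1) + Lc2*cos(t1+t2)
       = 4.4*0.8988 + 1.5*-0.1392 = 3.7459 m
tau1 = m1*g*x_c1 + m2*g*x_c2
     = 6*9.81*1.9773 + 9*9.81*3.7459
     = 116.3866 + 330.7285
     = 447.1152 Nm


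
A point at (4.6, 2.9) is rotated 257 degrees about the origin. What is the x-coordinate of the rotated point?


x' = x*cos(theta) - y*sin(theta)
cos(257 deg) = -0.225, sin(257 deg) = -0.9744
x' = 4.6 * -0.225 - 2.9 * -0.9744
= -1.0348 - -2.8257
= 1.7909


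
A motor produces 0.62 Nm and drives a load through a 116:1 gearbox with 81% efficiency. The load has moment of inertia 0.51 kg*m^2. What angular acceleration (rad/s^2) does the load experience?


tau_out = tau_motor * N * eta
= 0.62 * 116 * 0.81 = 58.2552 Nm
alpha = tau_out / I = 58.2552 / 0.51
= 114.2259 rad/s^2


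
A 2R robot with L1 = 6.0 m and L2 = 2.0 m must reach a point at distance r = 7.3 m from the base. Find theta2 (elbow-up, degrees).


cos(theta2) = (r^2 - L1^2 - L2^2) / (2*L1*L2)
cos(theta2) = (53.29 - 36.0 - 4.0) / 24.0
cos(theta2) = 0.55375
theta2 = 56.3753 degrees


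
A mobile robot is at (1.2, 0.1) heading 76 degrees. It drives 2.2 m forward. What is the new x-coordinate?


x_new = x0 + d*cos(theta)
= 1.2 + 2.2*cos(76)
= 1.2 + 0.5322
= 1.7322


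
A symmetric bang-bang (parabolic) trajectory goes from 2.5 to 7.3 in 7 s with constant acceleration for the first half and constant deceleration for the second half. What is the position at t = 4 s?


Symmetric rest-to-rest: each phase covers (pf-p0)/2 in time T/2. 0.5*a*(T/2)^2 = (pf-p0)/2 => a = 4*(pf-p0)/T^2
a = 4*(7.3-2.5)/7^2 = 0.3918
t = 4 is in the deceleration phase (t > T/2).
p = pf - 0.5*a*(T-t)^2 = 7.3 - 0.5*0.3918*3^2
= 5.5367


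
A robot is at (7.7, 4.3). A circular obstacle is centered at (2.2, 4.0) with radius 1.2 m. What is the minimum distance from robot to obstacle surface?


center_dist = sqrt((7.7-2.2)^2 + (4.3-4.0)^2)
= sqrt(30.25 + 0.09)
= 5.5082
min_dist = center_dist - radius = 5.5082 - 1.2 = 4.3082 m


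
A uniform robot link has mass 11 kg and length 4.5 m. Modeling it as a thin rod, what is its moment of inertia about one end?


I = (1/3) * m * L^2
= (1/3) * 11 * 4.5^2
= 0.333333 * 11 * 20.25
= 74.25 kg*m^2


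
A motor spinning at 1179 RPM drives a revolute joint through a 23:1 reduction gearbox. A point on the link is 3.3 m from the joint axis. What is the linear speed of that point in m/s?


omega_motor = 1179 * 2*pi/60 = 123.4646 rad/s
omega_joint = omega_motor / 23 = 5.368 rad/s
v = omega_joint * r = 5.368 * 3.3
= 17.7145 m/s


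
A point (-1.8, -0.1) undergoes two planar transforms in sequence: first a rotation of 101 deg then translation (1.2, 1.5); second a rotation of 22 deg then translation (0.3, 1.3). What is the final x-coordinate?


After transform 1:
x1 = cos(101)*-1.8 - sin(101)*-0.1 + 1.2 = 1.6416
y1 = sin(101)*-1.8 + cos(101)*-0.1 + 1.5 = -0.2478
After transform 2:
x2 = cos(22)*1.6416 - sin(22)*-0.2478 + 0.3
= 1.9149


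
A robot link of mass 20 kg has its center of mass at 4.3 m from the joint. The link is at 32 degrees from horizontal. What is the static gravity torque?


tau = m*g*L*cos(angle)
= 20 * 9.81 * 4.3 * cos(32 deg)
= 20 * 9.81 * 4.3 * 0.848
= 715.4643 Nm


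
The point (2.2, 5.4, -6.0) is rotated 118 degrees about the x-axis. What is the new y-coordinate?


Rotation about x-axis: y' = y*cos(theta) - z*sin(theta)
= 5.4 * -0.4695 - -6.0 * 0.8829
= 2.7625


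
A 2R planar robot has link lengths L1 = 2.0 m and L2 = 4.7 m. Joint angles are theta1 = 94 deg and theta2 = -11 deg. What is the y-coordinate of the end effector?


Convert angles to radians: theta1 = 1.6406, theta2 = -0.192
y = L1*sin(theta1) + L2*sin(theta1+theta2)
y = 1.9951 + 4.665
y = 6.6601


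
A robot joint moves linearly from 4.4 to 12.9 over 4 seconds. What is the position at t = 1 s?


s = t/T = 1/4 = 0.25
p(t) = p0 + (pf-p0)*s
= 4.4 + (12.9 - 4.4) * 0.25
= 6.525


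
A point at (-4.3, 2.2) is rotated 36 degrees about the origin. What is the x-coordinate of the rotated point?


x' = x*cos(theta) - y*sin(theta)
cos(36 deg) = 0.809, sin(36 deg) = 0.5878
x' = -4.3 * 0.809 - 2.2 * 0.5878
= -3.4788 - 1.2931
= -4.7719


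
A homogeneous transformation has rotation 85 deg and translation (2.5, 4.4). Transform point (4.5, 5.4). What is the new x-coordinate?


x' = cos(theta)*px - sin(theta)*py + tx
= 0.0872*4.5 - 0.9962*5.4 + 2.5
= -2.4873


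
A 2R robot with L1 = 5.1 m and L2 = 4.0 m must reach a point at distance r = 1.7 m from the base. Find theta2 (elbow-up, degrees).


cos(theta2) = (r^2 - L1^2 - L2^2) / (2*L1*L2)
cos(theta2) = (2.89 - 26.01 - 16.0) / 40.8
cos(theta2) = -0.958824
theta2 = 163.5008 degrees


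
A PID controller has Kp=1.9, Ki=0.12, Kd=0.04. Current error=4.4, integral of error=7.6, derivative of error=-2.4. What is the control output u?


u = Kp*e + Ki*int(e) + Kd*de/dt
= 1.9*4.4 + 0.12*7.6 + 0.04*(-2.4)
= 8.36 + 0.912 + -0.096
= 9.176


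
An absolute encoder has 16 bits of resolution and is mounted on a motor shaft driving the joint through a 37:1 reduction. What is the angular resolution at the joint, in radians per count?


counts = 2^16 = 65536
effective counts at joint = 65536 * 37 = 2424832
resolution = 2*pi / 2424832
= 2.5912e-06 rad/count


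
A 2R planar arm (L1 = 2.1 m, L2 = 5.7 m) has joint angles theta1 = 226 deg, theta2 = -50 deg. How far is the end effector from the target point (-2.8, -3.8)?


End effector via forward kinematics:
x = L1*cos(t1) + L2*cos(t1+t2) = -7.1449
y = L1*sin(t1) + L2*sin(t1+t2) = -1.113
Distance to target:
d = sqrt((-2.8 - -7.1449)^2 + (-3.8 - -1.113)^2)
= sqrt(18.8781 + 7.22)
= 5.1086 m


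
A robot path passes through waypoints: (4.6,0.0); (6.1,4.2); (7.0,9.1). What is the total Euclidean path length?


Segment lengths:
  seg1 = sqrt((1.5)^2 + (4.2)^2) = 4.4598
  seg2 = sqrt((0.9)^2 + (4.9)^2) = 4.982
Total = 9.4418


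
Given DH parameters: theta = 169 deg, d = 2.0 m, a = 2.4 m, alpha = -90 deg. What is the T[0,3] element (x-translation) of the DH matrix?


T[0,3] = a * cos(theta)
= 2.4 * cos(169 deg)
= 2.4 * -0.9816
= -2.3559


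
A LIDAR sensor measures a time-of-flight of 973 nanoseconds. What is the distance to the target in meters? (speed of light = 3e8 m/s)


tof = 973 ns = 9.73e-07 s
dist = c * tof / 2
= 3e8 * 9.73e-07 / 2
= 145.95 m


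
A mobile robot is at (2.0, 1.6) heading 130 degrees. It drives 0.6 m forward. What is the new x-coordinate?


x_new = x0 + d*cos(theta)
= 2.0 + 0.6*cos(130)
= 2.0 + -0.3857
= 1.6143


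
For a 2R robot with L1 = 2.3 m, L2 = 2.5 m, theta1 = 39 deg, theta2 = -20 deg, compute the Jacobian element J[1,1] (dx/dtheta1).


J[1,1] = -L1*sin(t1) - L2*sin(t1+t2)
= -2.3*sin(39) - 2.5*sin(19)
= -2.2614


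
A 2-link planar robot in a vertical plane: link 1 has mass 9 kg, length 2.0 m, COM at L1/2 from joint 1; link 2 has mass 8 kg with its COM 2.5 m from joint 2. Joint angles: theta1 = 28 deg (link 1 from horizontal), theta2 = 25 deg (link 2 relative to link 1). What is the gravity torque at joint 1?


Horizontal distance from joint 1 to link-1 COM:
  x_c1 = (L1/2)*cos(t1) = 1.0 * 0.8829 = 0.8829 m
Horizontal distance from joint 1 to link-2 COM:
  x_c2 = L1*cos(t1) + Lc2*cos(t1+t2)
       = 2.0*0.8829 + 2.5*0.6018 = 3.2704 m
tau1 = m1*g*x_c1 + m2*g*x_c2
     = 9*9.81*0.8829 + 8*9.81*3.2704
     = 77.9554 + 256.6636
     = 334.619 Nm


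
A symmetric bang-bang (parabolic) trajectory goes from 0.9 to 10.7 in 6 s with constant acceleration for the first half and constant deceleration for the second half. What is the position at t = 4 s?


Symmetric rest-to-rest: each phase covers (pf-p0)/2 in time T/2. 0.5*a*(T/2)^2 = (pf-p0)/2 => a = 4*(pf-p0)/T^2
a = 4*(10.7-0.9)/6^2 = 1.0889
t = 4 is in the deceleration phase (t > T/2).
p = pf - 0.5*a*(T-t)^2 = 10.7 - 0.5*1.0889*2^2
= 8.5222


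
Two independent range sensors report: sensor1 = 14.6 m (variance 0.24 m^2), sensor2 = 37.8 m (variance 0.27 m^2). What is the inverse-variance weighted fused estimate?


w1 = (1/var1) / (1/var1 + 1/var2)
   = 4.1667 / (4.1667 + 3.7037) = 0.5294
w2 = 1 - w1 = 0.4706
fused = w1*s1 + w2*s2 = 7.7294 + 17.7882
= 25.5176 m


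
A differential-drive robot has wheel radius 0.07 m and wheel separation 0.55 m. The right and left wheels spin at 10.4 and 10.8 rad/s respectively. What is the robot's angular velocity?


vR = r*wR = 0.07*10.4 = 0.728 m/s
vL = r*wL = 0.07*10.8 = 0.756 m/s
v = (vR+vL)/2 = 0.742 m/s
omega = (vR-vL)/L = -0.0509 rad/s
angular velocity = -0.0509 rad/s


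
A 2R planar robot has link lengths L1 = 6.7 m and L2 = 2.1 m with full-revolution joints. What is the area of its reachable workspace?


r_max = L1 + L2 = 8.8 m
r_min = |L1 - L2| = 4.6 m
Area = pi*(r_max^2 - r_min^2)
= pi*(77.44 - 21.16)
= pi * 56.28
= 176.8088 m^2


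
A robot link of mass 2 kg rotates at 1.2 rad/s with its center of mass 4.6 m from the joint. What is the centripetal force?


F = m * omega^2 * r
= 2 * 1.2^2 * 4.6
= 2 * 1.44 * 4.6
= 13.248 N


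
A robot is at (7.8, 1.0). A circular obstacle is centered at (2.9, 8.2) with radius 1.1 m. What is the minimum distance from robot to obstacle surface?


center_dist = sqrt((7.8-2.9)^2 + (1.0-8.2)^2)
= sqrt(24.01 + 51.84)
= 8.7092
min_dist = center_dist - radius = 8.7092 - 1.1 = 7.6092 m


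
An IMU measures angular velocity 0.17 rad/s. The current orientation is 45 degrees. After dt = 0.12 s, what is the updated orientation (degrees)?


delta_theta = w * dt = 0.17 * 0.12 = 0.0204 rad
= 1.1688 deg
theta_new = 45 + 1.1688 = 46.1688 deg


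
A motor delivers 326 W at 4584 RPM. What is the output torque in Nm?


omega = 4584 * 2*pi/60 = 480.0354 rad/s
tau = P / omega = 326 / 480.0354
= 0.6791 Nm


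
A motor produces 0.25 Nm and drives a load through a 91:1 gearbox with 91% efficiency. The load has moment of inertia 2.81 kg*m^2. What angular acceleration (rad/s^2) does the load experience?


tau_out = tau_motor * N * eta
= 0.25 * 91 * 0.91 = 20.7025 Nm
alpha = tau_out / I = 20.7025 / 2.81
= 7.3674 rad/s^2


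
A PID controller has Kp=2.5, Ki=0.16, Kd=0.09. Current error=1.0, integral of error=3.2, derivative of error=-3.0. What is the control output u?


u = Kp*e + Ki*int(e) + Kd*de/dt
= 2.5*1.0 + 0.16*3.2 + 0.09*(-3.0)
= 2.5 + 0.512 + -0.27
= 2.742


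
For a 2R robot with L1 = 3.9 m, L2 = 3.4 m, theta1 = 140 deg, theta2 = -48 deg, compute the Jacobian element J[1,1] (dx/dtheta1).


J[1,1] = -L1*sin(t1) - L2*sin(t1+t2)
= -3.9*sin(140) - 3.4*sin(92)
= -5.9048


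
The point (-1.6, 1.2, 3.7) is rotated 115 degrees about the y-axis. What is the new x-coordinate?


Rotation about y-axis: x' = x*cos(theta) + z*sin(theta)
= -1.6 * -0.4226 + 3.7 * 0.9063
= 4.0295


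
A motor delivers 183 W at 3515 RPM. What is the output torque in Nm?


omega = 3515 * 2*pi/60 = 368.0899 rad/s
tau = P / omega = 183 / 368.0899
= 0.4972 Nm


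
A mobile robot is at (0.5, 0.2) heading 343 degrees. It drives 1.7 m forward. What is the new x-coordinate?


x_new = x0 + d*cos(theta)
= 0.5 + 1.7*cos(343)
= 0.5 + 1.6257
= 2.1257


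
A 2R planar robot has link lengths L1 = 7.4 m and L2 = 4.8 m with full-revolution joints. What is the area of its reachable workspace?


r_max = L1 + L2 = 12.2 m
r_min = |L1 - L2| = 2.6 m
Area = pi*(r_max^2 - r_min^2)
= pi*(148.84 - 6.76)
= pi * 142.08
= 446.3575 m^2


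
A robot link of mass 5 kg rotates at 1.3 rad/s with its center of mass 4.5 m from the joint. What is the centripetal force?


F = m * omega^2 * r
= 5 * 1.3^2 * 4.5
= 5 * 1.69 * 4.5
= 38.025 N


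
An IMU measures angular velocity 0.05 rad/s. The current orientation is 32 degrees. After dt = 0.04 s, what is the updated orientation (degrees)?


delta_theta = w * dt = 0.05 * 0.04 = 0.002 rad
= 0.1146 deg
theta_new = 32 + 0.1146 = 32.1146 deg


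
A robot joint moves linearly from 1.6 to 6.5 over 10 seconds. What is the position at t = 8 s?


s = t/T = 8/10 = 0.8
p(t) = p0 + (pf-p0)*s
= 1.6 + (6.5 - 1.6) * 0.8
= 5.52


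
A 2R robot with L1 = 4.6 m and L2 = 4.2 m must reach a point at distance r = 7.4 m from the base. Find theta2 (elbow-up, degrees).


cos(theta2) = (r^2 - L1^2 - L2^2) / (2*L1*L2)
cos(theta2) = (54.76 - 21.16 - 17.64) / 38.64
cos(theta2) = 0.413043
theta2 = 65.6038 degrees


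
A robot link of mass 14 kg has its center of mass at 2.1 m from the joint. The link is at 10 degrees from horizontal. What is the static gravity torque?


tau = m*g*L*cos(angle)
= 14 * 9.81 * 2.1 * cos(10 deg)
= 14 * 9.81 * 2.1 * 0.9848
= 284.0323 Nm


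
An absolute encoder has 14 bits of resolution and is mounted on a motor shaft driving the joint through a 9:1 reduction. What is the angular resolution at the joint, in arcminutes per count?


counts = 2^14 = 16384
effective counts at joint = 16384 * 9 = 147456
resolution = 360*60 / 147456
= 0.1465 arcmin/count


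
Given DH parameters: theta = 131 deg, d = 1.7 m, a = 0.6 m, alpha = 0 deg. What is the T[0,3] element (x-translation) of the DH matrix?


T[0,3] = a * cos(theta)
= 0.6 * cos(131 deg)
= 0.6 * -0.6561
= -0.3936


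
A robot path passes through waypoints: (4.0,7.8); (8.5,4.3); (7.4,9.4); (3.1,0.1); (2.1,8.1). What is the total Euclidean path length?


Segment lengths:
  seg1 = sqrt((4.5)^2 + (-3.5)^2) = 5.7009
  seg2 = sqrt((-1.1)^2 + (5.1)^2) = 5.2173
  seg3 = sqrt((-4.3)^2 + (-9.3)^2) = 10.246
  seg4 = sqrt((-1.0)^2 + (8.0)^2) = 8.0623
Total = 29.2264


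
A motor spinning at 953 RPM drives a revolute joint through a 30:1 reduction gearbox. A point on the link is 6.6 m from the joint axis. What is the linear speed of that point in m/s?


omega_motor = 953 * 2*pi/60 = 99.7979 rad/s
omega_joint = omega_motor / 30 = 3.3266 rad/s
v = omega_joint * r = 3.3266 * 6.6
= 21.9555 m/s


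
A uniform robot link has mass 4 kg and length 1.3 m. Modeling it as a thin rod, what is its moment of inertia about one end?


I = (1/3) * m * L^2
= (1/3) * 4 * 1.3^2
= 0.333333 * 4 * 1.69
= 2.2533 kg*m^2


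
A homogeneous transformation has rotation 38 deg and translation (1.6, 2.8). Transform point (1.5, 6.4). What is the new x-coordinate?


x' = cos(theta)*px - sin(theta)*py + tx
= 0.788*1.5 - 0.6157*6.4 + 1.6
= -1.1582


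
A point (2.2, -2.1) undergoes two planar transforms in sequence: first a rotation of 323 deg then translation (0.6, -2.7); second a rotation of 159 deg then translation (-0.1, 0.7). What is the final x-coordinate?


After transform 1:
x1 = cos(323)*2.2 - sin(323)*-2.1 + 0.6 = 1.0932
y1 = sin(323)*2.2 + cos(323)*-2.1 + -2.7 = -5.7011
After transform 2:
x2 = cos(159)*1.0932 - sin(159)*-5.7011 + -0.1
= 0.9225


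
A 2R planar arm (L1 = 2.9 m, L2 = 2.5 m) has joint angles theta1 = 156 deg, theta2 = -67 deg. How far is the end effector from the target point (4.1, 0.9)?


End effector via forward kinematics:
x = L1*cos(t1) + L2*cos(t1+t2) = -2.6057
y = L1*sin(t1) + L2*sin(t1+t2) = 3.6792
Distance to target:
d = sqrt((4.1 - -2.6057)^2 + (0.9 - 3.6792)^2)
= sqrt(44.9658 + 7.7237)
= 7.2588 m


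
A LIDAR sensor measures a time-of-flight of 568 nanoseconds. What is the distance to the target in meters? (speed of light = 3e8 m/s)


tof = 568 ns = 5.68e-07 s
dist = c * tof / 2
= 3e8 * 5.68e-07 / 2
= 85.2 m


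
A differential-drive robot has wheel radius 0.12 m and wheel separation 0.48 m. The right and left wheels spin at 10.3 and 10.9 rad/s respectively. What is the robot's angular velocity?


vR = r*wR = 0.12*10.3 = 1.236 m/s
vL = r*wL = 0.12*10.9 = 1.308 m/s
v = (vR+vL)/2 = 1.272 m/s
omega = (vR-vL)/L = -0.15 rad/s
angular velocity = -0.15 rad/s


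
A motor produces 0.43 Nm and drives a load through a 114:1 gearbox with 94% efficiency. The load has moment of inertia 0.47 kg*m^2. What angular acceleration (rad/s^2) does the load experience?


tau_out = tau_motor * N * eta
= 0.43 * 114 * 0.94 = 46.0788 Nm
alpha = tau_out / I = 46.0788 / 0.47
= 98.04 rad/s^2


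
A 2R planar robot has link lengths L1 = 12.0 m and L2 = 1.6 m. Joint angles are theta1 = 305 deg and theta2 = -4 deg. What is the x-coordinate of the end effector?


Convert angles to radians: theta1 = 5.3233, theta2 = -0.0698
x = L1*cos(theta1) + L2*cos(theta1+theta2)
x = 6.8829 + 0.8241
x = 7.707


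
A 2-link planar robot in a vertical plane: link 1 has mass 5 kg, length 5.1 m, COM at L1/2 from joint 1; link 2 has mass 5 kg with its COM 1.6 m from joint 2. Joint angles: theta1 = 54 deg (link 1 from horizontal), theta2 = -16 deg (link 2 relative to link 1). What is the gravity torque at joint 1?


Horizontal distance from joint 1 to link-1 COM:
  x_c1 = (L1/2)*cos(t1) = 2.55 * 0.5878 = 1.4989 m
Horizontal distance from joint 1 to link-2 COM:
  x_c2 = L1*cos(t1) + Lc2*cos(t1+t2)
       = 5.1*0.5878 + 1.6*0.788 = 4.2585 m
tau1 = m1*g*x_c1 + m2*g*x_c2
     = 5*9.81*1.4989 + 5*9.81*4.2585
     = 73.5187 + 208.8805
     = 282.3992 Nm


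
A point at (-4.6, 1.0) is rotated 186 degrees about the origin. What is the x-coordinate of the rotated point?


x' = x*cos(theta) - y*sin(theta)
cos(186 deg) = -0.9945, sin(186 deg) = -0.1045
x' = -4.6 * -0.9945 - 1.0 * -0.1045
= 4.5748 - -0.1045
= 4.6793


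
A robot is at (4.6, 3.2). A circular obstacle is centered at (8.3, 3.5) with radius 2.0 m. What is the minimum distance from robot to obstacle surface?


center_dist = sqrt((4.6-8.3)^2 + (3.2-3.5)^2)
= sqrt(13.69 + 0.09)
= 3.7121
min_dist = center_dist - radius = 3.7121 - 2.0 = 1.7121 m


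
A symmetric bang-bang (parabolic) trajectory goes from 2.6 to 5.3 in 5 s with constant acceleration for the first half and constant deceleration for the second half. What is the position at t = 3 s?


Symmetric rest-to-rest: each phase covers (pf-p0)/2 in time T/2. 0.5*a*(T/2)^2 = (pf-p0)/2 => a = 4*(pf-p0)/T^2
a = 4*(5.3-2.6)/5^2 = 0.432
t = 3 is in the deceleration phase (t > T/2).
p = pf - 0.5*a*(T-t)^2 = 5.3 - 0.5*0.432*2^2
= 4.436


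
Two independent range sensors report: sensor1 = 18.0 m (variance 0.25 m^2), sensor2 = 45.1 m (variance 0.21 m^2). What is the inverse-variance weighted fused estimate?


w1 = (1/var1) / (1/var1 + 1/var2)
   = 4.0 / (4.0 + 4.7619) = 0.4565
w2 = 1 - w1 = 0.5435
fused = w1*s1 + w2*s2 = 8.2174 + 24.5109
= 32.7283 m


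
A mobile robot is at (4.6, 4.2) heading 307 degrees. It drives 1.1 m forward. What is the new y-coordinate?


y_new = y0 + d*sin(theta)
= 4.2 + 1.1*sin(307)
= 4.2 + -0.8785
= 3.3215


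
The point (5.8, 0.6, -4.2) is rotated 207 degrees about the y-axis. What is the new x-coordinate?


Rotation about y-axis: x' = x*cos(theta) + z*sin(theta)
= 5.8 * -0.891 + -4.2 * -0.454
= -3.2611


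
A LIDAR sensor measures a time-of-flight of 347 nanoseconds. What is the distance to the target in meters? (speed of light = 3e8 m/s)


tof = 347 ns = 3.47e-07 s
dist = c * tof / 2
= 3e8 * 3.47e-07 / 2
= 52.05 m


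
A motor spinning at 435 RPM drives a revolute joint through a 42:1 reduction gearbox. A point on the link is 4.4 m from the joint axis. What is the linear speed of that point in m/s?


omega_motor = 435 * 2*pi/60 = 45.5531 rad/s
omega_joint = omega_motor / 42 = 1.0846 rad/s
v = omega_joint * r = 1.0846 * 4.4
= 4.7722 m/s


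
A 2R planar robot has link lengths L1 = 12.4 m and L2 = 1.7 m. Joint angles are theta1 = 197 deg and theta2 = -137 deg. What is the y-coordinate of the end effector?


Convert angles to radians: theta1 = 3.4383, theta2 = -2.3911
y = L1*sin(theta1) + L2*sin(theta1+theta2)
y = -3.6254 + 1.4722
y = -2.1532


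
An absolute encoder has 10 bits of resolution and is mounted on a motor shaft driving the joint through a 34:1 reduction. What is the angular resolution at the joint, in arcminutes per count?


counts = 2^10 = 1024
effective counts at joint = 1024 * 34 = 34816
resolution = 360*60 / 34816
= 0.6204 arcmin/count


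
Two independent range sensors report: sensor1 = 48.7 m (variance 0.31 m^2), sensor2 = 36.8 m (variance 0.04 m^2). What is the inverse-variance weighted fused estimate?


w1 = (1/var1) / (1/var1 + 1/var2)
   = 3.2258 / (3.2258 + 25.0) = 0.1143
w2 = 1 - w1 = 0.8857
fused = w1*s1 + w2*s2 = 5.5657 + 32.5943
= 38.16 m


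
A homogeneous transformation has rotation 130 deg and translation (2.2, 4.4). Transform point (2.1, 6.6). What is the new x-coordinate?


x' = cos(theta)*px - sin(theta)*py + tx
= -0.6428*2.1 - 0.766*6.6 + 2.2
= -4.2057


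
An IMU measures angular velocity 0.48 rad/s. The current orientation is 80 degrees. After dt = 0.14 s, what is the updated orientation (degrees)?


delta_theta = w * dt = 0.48 * 0.14 = 0.0672 rad
= 3.8503 deg
theta_new = 80 + 3.8503 = 83.8503 deg


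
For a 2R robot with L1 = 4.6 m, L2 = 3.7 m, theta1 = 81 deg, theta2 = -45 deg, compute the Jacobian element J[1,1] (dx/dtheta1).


J[1,1] = -L1*sin(t1) - L2*sin(t1+t2)
= -4.6*sin(81) - 3.7*sin(36)
= -6.7182


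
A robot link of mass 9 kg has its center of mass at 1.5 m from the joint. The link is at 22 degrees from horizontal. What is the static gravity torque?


tau = m*g*L*cos(angle)
= 9 * 9.81 * 1.5 * cos(22 deg)
= 9 * 9.81 * 1.5 * 0.9272
= 122.7916 Nm


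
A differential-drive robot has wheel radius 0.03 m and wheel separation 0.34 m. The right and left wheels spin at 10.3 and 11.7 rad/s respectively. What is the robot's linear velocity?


vR = r*wR = 0.03*10.3 = 0.309 m/s
vL = r*wL = 0.03*11.7 = 0.351 m/s
v = (vR+vL)/2 = 0.33 m/s
omega = (vR-vL)/L = -0.1235 rad/s
linear velocity = 0.33 m/s


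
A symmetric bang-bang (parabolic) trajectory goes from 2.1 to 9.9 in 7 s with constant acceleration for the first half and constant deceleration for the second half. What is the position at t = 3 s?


Symmetric rest-to-rest: each phase covers (pf-p0)/2 in time T/2. 0.5*a*(T/2)^2 = (pf-p0)/2 => a = 4*(pf-p0)/T^2
a = 4*(9.9-2.1)/7^2 = 0.6367
t = 3 is in the acceleration phase (t <= T/2).
p = p0 + 0.5*a*t^2 = 2.1 + 0.5*0.6367*3^2
= 4.9653


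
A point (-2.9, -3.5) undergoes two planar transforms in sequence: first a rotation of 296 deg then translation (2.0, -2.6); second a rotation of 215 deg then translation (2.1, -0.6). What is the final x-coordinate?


After transform 1:
x1 = cos(296)*-2.9 - sin(296)*-3.5 + 2.0 = -2.4171
y1 = sin(296)*-2.9 + cos(296)*-3.5 + -2.6 = -1.5278
After transform 2:
x2 = cos(215)*-2.4171 - sin(215)*-1.5278 + 2.1
= 3.2036
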